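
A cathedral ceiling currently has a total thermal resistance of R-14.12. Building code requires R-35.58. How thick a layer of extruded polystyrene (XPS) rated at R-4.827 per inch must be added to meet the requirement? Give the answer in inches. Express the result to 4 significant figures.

ΔR = 35.58 − 14.12 = 21.46 ft²·°F·h/BTU
L = ΔR / (R/in) = 21.46/4.827 = 4.4458 in

4.446 in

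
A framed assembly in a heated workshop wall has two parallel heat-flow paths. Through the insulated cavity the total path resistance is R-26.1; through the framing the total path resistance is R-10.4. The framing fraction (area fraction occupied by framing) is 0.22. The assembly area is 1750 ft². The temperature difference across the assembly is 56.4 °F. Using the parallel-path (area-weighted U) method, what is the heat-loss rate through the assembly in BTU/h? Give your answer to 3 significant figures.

U_eff = 0.78/26.1 + 0.22/10.4 = 0.02989 + 0.02115 = 0.05104
R_eff = 1/U_eff = 19.59 ft²·°F·h/BTU
Q = 1750 × 56.4 / 19.59 = 5038 BTU/h

5040 BTU/h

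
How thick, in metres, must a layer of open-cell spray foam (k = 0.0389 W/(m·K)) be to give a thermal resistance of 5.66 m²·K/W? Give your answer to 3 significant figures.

0.220 m

L = R·k = 5.66 × 0.0389 = 0.2202 m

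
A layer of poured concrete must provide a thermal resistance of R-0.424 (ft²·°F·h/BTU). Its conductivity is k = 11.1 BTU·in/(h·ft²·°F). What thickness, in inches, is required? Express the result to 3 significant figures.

4.71 in

L = R × k = 0.424 × 11.1 = 4.706 in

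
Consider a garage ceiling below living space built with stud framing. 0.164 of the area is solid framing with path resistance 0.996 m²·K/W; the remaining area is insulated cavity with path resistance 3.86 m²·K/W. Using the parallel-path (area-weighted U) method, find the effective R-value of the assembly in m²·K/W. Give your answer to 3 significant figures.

U_eff = 0.836/3.86 + 0.164/0.996 = 0.2166 + 0.1647 = 0.3812
R_eff = 1/U_eff = 2.623 m²·K/W

2.62 m²·K/W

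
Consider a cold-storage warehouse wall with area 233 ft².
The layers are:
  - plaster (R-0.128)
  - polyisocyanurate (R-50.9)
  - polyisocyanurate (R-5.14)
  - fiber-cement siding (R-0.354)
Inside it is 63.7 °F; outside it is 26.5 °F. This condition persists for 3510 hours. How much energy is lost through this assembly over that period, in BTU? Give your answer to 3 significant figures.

538000 BTU

R_total = 0.128 + 50.9 + 5.14 + 0.354 = 56.52 ft²·°F·h/BTU
Q = 233 × (63.7 − 26.5) / 56.52 = 153.3 BTU/h
E = 153.3 × 3510 = 538300 BTU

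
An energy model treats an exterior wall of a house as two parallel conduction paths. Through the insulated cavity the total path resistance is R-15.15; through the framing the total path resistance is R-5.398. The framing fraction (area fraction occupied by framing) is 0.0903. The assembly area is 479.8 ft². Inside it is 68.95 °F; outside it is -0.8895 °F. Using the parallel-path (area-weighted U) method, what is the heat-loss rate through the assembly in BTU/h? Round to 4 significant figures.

U_eff = 0.9097/15.15 + 0.0903/5.398 = 0.060046 + 0.016728 = 0.076775
R_eff = 1/U_eff = 13.025 ft²·°F·h/BTU
Q = 479.8 × (68.95 − (-0.8895)) / 13.025 = 2572.6 BTU/h

2573 BTU/h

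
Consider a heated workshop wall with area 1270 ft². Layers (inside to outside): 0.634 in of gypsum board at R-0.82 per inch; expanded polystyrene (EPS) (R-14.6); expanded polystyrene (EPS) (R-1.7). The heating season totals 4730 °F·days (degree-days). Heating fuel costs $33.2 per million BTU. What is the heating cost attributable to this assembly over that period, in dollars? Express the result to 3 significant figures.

0.634 × 0.82 = 0.5199
R_total = 0.5199 + 14.6 + 1.7 = 16.82 ft²·°F·h/BTU
E = A × HDD × 24 / R = 1270 × 4730 × 24 / 16.82 = 8571000 BTU
Cost = 8571000/10⁶ × 33.2 = $284.6

285 dollars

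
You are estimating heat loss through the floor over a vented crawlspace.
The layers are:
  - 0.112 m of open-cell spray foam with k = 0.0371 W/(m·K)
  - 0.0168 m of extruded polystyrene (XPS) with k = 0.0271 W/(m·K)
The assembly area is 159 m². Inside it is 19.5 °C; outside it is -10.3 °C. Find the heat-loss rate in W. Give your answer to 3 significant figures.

1300 W

0.112/0.0371 = 3.019
0.0168/0.0271 = 0.6199
R_total = 3.019 + 0.6199 = 3.639 m²·K/W
Q = A·ΔT/R = 159 × (19.5 − (-10.3)) / 3.639 = 1302 W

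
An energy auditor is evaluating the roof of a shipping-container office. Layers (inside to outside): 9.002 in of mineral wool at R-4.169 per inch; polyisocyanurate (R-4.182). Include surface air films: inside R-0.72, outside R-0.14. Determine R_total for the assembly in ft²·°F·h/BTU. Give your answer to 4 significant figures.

9.002 × 4.169 = 37.529
R_total = 0.72 + 37.529 + 4.182 + 0.14 = 42.571 ft²·°F·h/BTU

42.57 ft²·°F·h/BTU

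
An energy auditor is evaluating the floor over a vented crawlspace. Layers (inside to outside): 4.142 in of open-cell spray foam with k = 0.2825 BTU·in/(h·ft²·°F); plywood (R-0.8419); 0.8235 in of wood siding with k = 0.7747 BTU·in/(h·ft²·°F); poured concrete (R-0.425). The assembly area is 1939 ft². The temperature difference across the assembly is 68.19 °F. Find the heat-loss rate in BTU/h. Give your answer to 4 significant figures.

7781 BTU/h

4.142/0.2825 = 14.662
0.8235/0.7747 = 1.063
R_total = 14.662 + 0.8419 + 1.063 + 0.425 = 16.992 ft²·°F·h/BTU
Q = A·ΔT/R = 1939 × 68.19 / 16.992 = 7781.4 BTU/h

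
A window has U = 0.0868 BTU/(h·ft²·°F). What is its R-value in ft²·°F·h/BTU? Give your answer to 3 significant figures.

11.5 ft²·°F·h/BTU

R = 1/U = 1/0.0868 = 11.52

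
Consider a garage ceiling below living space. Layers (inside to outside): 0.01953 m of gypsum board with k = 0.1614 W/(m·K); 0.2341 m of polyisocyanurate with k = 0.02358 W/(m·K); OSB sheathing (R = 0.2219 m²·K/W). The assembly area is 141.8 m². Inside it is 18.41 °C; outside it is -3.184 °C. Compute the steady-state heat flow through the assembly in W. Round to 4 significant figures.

298.1 W

0.01953/0.1614 = 0.121
0.2341/0.02358 = 9.9279
R_total = 0.121 + 9.9279 + 0.2219 = 10.271 m²·K/W
Q = A·ΔT/R = 141.8 × (18.41 − (-3.184)) / 10.271 = 298.13 W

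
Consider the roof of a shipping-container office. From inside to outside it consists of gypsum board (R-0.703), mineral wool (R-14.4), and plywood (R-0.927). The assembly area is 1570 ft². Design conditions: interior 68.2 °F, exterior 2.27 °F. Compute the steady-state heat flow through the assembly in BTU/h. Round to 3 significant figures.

R_total = 0.703 + 14.4 + 0.927 = 16.03 ft²·°F·h/BTU
Q = A·ΔT/R = 1570 × (68.2 − 2.27) / 16.03 = 6457 BTU/h

6460 BTU/h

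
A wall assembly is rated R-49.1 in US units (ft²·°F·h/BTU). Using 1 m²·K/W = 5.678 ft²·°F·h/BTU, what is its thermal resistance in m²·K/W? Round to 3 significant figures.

8.65 m²·K/W

R_SI = 49.1/5.678 = 8.647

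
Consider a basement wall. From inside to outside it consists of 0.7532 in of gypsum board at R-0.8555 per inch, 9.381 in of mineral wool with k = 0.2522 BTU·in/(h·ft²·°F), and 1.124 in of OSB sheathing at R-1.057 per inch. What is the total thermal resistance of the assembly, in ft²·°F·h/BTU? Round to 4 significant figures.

39.03 ft²·°F·h/BTU

0.7532 × 0.8555 = 0.64436
9.381/0.2522 = 37.197
1.124 × 1.057 = 1.1881
R_total = 0.64436 + 37.197 + 1.1881 = 39.029 ft²·°F·h/BTU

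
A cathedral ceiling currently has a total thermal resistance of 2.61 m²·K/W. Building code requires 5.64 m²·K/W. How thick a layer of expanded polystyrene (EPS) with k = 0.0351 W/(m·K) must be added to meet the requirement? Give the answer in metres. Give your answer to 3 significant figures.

0.106 m

ΔR = 5.64 − 2.61 = 3.03 m²·K/W
L = ΔR × k = 3.03 × 0.0351 = 0.1064 m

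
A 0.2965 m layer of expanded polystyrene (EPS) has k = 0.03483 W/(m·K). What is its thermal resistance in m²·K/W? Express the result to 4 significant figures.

8.513 m²·K/W

R = L/k = 0.2965/0.03483 = 8.5128 m²·K/W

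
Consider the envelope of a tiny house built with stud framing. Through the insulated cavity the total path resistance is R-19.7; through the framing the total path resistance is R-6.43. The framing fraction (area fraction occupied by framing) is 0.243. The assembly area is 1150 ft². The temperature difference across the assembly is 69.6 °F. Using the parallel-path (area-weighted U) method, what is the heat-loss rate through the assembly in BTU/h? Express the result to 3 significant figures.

6100 BTU/h

U_eff = 0.757/19.7 + 0.243/6.43 = 0.03843 + 0.03779 = 0.07622
R_eff = 1/U_eff = 13.12 ft²·°F·h/BTU
Q = 1150 × 69.6 / 13.12 = 6100 BTU/h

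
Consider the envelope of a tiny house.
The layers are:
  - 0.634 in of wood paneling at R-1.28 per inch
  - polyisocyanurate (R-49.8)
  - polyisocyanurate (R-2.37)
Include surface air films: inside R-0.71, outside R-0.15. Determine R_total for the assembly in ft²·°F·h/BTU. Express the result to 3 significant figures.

0.634 × 1.28 = 0.8115
R_total = 0.71 + 0.8115 + 49.8 + 2.37 + 0.15 = 53.84 ft²·°F·h/BTU

53.8 ft²·°F·h/BTU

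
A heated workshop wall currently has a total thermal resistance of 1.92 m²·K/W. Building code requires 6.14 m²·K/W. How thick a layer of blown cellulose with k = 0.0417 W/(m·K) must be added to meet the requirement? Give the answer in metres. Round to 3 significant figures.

0.176 m

ΔR = 6.14 − 1.92 = 4.22 m²·K/W
L = ΔR × k = 4.22 × 0.0417 = 0.176 m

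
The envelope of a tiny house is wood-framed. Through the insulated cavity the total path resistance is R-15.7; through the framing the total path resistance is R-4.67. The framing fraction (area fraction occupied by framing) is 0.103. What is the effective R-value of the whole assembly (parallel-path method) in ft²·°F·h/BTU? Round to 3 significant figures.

U_eff = 0.897/15.7 + 0.103/4.67 = 0.05713 + 0.02206 = 0.07919
R_eff = 1/U_eff = 12.63 ft²·°F·h/BTU

12.6 ft²·°F·h/BTU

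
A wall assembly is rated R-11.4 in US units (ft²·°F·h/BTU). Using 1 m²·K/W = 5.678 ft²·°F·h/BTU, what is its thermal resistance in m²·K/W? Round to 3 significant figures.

2.01 m²·K/W

R_SI = 11.4/5.678 = 2.008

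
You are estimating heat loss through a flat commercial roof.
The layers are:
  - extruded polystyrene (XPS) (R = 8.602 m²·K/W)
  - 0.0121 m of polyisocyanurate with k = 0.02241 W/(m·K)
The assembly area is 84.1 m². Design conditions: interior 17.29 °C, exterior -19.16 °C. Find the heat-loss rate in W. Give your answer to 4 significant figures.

335.3 W

0.0121/0.02241 = 0.53994
R_total = 8.602 + 0.53994 = 9.1419 m²·K/W
Q = A·ΔT/R = 84.1 × (17.29 − (-19.16)) / 9.1419 = 335.32 W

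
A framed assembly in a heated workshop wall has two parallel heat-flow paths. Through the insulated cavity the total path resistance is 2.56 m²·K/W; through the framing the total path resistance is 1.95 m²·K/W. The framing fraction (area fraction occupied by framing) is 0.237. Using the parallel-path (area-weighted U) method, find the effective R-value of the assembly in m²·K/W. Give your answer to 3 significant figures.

2.38 m²·K/W

U_eff = 0.763/2.56 + 0.237/1.95 = 0.298 + 0.1215 = 0.4196
R_eff = 1/U_eff = 2.383 m²·K/W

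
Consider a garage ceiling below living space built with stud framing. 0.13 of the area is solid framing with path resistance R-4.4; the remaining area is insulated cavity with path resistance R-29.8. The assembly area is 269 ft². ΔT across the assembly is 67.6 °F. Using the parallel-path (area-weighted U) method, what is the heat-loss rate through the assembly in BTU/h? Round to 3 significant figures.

1070 BTU/h

U_eff = 0.87/29.8 + 0.13/4.4 = 0.02919 + 0.02955 = 0.05874
R_eff = 1/U_eff = 17.02 ft²·°F·h/BTU
Q = 269 × 67.6 / 17.02 = 1068 BTU/h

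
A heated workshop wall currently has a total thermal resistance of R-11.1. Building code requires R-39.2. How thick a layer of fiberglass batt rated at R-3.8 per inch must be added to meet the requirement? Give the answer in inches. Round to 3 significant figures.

7.39 in

ΔR = 39.2 − 11.1 = 28.1 ft²·°F·h/BTU
L = ΔR / (R/in) = 28.1/3.8 = 7.395 in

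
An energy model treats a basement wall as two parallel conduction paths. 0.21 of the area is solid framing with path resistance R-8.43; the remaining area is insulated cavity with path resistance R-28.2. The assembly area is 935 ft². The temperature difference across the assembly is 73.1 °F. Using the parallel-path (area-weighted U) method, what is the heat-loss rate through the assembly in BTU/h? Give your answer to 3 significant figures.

U_eff = 0.79/28.2 + 0.21/8.43 = 0.02801 + 0.02491 = 0.05293
R_eff = 1/U_eff = 18.89 ft²·°F·h/BTU
Q = 935 × 73.1 / 18.89 = 3617 BTU/h

3620 BTU/h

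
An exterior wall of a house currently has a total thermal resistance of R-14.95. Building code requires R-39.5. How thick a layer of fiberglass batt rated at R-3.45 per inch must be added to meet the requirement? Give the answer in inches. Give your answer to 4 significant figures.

ΔR = 39.5 − 14.95 = 24.55 ft²·°F·h/BTU
L = ΔR / (R/in) = 24.55/3.45 = 7.1159 in

7.116 in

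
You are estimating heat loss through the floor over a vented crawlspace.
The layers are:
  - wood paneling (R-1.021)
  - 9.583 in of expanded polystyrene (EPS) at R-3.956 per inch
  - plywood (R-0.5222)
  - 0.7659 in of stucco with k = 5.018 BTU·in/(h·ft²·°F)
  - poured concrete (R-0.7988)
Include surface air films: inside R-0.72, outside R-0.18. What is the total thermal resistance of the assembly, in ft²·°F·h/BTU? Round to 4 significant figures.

41.30 ft²·°F·h/BTU

9.583 × 3.956 = 37.91
0.7659/5.018 = 0.15263
R_total = 0.72 + 1.021 + 37.91 + 0.5222 + 0.15263 + 0.7988 + 0.18 = 41.305 ft²·°F·h/BTU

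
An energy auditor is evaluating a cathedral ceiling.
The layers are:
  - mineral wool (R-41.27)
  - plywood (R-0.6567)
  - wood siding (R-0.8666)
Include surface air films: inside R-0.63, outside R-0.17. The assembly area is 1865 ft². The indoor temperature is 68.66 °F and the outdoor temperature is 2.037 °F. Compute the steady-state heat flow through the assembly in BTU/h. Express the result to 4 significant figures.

R_total = 0.63 + 41.27 + 0.6567 + 0.8666 + 0.17 = 43.593 ft²·°F·h/BTU
Q = A·ΔT/R = 1865 × (68.66 − 2.037) / 43.593 = 2850.3 BTU/h

2850 BTU/h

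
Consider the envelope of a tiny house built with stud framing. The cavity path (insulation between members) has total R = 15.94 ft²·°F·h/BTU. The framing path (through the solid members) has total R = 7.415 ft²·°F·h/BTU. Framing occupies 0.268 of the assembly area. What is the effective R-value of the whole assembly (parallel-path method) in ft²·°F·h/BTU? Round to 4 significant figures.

12.19 ft²·°F·h/BTU

U_eff = 0.732/15.94 + 0.268/7.415 = 0.045922 + 0.036143 = 0.082065
R_eff = 1/U_eff = 12.185 ft²·°F·h/BTU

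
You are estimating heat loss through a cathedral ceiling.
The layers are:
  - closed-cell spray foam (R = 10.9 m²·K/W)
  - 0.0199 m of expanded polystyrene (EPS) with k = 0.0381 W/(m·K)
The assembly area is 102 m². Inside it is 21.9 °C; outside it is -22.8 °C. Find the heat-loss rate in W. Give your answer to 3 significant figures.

0.0199/0.0381 = 0.5223
R_total = 10.9 + 0.5223 = 11.42 m²·K/W
Q = A·ΔT/R = 102 × (21.9 − (-22.8)) / 11.42 = 399.2 W

399 W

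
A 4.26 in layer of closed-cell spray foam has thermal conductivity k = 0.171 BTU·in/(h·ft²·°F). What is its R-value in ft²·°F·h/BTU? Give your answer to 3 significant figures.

R = L/k = 4.26/0.171 = 24.91 ft²·°F·h/BTU

24.9 ft²·°F·h/BTU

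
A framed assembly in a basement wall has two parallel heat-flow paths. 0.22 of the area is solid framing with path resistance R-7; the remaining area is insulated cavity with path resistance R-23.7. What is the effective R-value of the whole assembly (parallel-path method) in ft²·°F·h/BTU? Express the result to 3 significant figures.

15.5 ft²·°F·h/BTU

U_eff = 0.78/23.7 + 0.22/7 = 0.03291 + 0.03143 = 0.06434
R_eff = 1/U_eff = 15.54 ft²·°F·h/BTU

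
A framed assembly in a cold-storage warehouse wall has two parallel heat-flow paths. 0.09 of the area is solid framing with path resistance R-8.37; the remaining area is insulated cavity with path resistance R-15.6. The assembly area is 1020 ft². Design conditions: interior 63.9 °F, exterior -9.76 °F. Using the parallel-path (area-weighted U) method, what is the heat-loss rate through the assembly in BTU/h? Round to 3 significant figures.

5190 BTU/h

U_eff = 0.91/15.6 + 0.09/8.37 = 0.05833 + 0.01075 = 0.06909
R_eff = 1/U_eff = 14.47 ft²·°F·h/BTU
Q = 1020 × (63.9 − (-9.76)) / 14.47 = 5191 BTU/h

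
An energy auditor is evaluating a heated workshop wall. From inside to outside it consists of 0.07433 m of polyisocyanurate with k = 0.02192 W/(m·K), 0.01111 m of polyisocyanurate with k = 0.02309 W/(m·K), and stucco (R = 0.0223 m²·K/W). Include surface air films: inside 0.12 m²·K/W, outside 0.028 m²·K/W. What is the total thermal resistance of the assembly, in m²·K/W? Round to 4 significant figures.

0.07433/0.02192 = 3.391
0.01111/0.02309 = 0.48116
R_total = 0.12 + 3.391 + 0.48116 + 0.0223 + 0.028 = 4.0424 m²·K/W

4.042 m²·K/W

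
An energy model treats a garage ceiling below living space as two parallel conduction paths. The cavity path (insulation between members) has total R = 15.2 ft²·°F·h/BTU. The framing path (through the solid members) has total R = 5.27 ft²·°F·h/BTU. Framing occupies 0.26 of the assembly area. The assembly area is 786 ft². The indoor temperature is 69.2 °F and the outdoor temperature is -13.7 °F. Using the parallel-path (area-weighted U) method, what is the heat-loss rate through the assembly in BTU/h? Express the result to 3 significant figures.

U_eff = 0.74/15.2 + 0.26/5.27 = 0.04868 + 0.04934 = 0.09802
R_eff = 1/U_eff = 10.2 ft²·°F·h/BTU
Q = 786 × (69.2 − (-13.7)) / 10.2 = 6387 BTU/h

6390 BTU/h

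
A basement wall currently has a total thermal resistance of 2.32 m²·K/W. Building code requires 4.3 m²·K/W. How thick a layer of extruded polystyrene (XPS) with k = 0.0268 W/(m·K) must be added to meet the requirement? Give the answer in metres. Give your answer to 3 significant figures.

ΔR = 4.3 − 2.32 = 1.98 m²·K/W
L = ΔR × k = 1.98 × 0.0268 = 0.05306 m

0.0531 m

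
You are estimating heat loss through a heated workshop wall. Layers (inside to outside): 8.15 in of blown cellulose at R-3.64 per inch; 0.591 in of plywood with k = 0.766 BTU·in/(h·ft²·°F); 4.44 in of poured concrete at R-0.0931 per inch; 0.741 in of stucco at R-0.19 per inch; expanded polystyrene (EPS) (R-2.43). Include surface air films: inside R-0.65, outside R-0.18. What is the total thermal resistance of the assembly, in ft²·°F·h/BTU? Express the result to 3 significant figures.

34.3 ft²·°F·h/BTU

8.15 × 3.64 = 29.67
0.591/0.766 = 0.7715
4.44 × 0.0931 = 0.4134
0.741 × 0.19 = 0.1408
R_total = 0.65 + 29.67 + 0.7715 + 0.4134 + 0.1408 + 2.43 + 0.18 = 34.25 ft²·°F·h/BTU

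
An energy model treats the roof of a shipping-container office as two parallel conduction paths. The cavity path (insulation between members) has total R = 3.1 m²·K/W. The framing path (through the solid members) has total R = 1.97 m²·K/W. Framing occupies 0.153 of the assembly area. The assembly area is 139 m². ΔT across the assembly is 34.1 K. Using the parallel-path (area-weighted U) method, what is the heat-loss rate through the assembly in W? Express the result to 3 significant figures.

U_eff = 0.847/3.1 + 0.153/1.97 = 0.2732 + 0.07766 = 0.3509
R_eff = 1/U_eff = 2.85 m²·K/W
Q = 139 × 34.1 / 2.85 = 1663 W

1660 W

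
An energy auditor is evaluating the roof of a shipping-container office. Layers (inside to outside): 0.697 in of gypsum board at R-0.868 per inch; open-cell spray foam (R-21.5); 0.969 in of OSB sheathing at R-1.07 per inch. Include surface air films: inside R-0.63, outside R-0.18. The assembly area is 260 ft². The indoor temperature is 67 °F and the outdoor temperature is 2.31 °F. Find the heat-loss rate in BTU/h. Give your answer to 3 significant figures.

0.697 × 0.868 = 0.605
0.969 × 1.07 = 1.037
R_total = 0.63 + 0.605 + 21.5 + 1.037 + 0.18 = 23.95 ft²·°F·h/BTU
Q = A·ΔT/R = 260 × (67 − 2.31) / 23.95 = 702.2 BTU/h

702 BTU/h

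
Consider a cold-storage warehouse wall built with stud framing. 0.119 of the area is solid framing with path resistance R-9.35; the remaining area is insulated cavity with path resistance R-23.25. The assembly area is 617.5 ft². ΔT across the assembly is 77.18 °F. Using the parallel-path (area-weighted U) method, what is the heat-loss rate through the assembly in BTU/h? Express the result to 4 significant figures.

2412 BTU/h

U_eff = 0.881/23.25 + 0.119/9.35 = 0.037892 + 0.012727 = 0.05062
R_eff = 1/U_eff = 19.755 ft²·°F·h/BTU
Q = 617.5 × 77.18 / 19.755 = 2412.5 BTU/h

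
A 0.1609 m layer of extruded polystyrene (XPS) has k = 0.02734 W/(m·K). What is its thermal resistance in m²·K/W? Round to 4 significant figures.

5.885 m²·K/W

R = L/k = 0.1609/0.02734 = 5.8851 m²·K/W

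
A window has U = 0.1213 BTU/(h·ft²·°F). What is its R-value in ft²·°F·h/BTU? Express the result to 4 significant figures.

8.244 ft²·°F·h/BTU

R = 1/U = 1/0.1213 = 8.244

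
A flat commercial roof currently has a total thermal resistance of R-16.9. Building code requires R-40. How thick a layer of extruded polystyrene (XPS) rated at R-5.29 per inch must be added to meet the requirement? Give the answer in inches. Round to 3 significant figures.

ΔR = 40 − 16.9 = 23.1 ft²·°F·h/BTU
L = ΔR / (R/in) = 23.1/5.29 = 4.367 in

4.37 in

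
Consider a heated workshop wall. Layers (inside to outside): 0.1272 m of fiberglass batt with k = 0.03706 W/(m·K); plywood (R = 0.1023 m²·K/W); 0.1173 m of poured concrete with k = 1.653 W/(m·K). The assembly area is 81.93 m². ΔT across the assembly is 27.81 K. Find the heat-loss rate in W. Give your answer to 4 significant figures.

0.1272/0.03706 = 3.4323
0.1173/1.653 = 0.070962
R_total = 3.4323 + 0.1023 + 0.070962 = 3.6055 m²·K/W
Q = A·ΔT/R = 81.93 × 27.81 / 3.6055 = 631.94 W

631.9 W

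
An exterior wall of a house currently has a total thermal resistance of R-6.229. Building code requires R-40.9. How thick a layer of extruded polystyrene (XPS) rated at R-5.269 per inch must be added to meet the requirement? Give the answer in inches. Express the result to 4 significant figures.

ΔR = 40.9 − 6.229 = 34.671 ft²·°F·h/BTU
L = ΔR / (R/in) = 34.671/5.269 = 6.5802 in

6.580 in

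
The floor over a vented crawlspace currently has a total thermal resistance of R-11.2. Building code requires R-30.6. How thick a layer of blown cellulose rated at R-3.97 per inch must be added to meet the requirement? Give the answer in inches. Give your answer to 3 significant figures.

ΔR = 30.6 − 11.2 = 19.4 ft²·°F·h/BTU
L = ΔR / (R/in) = 19.4/3.97 = 4.887 in

4.89 in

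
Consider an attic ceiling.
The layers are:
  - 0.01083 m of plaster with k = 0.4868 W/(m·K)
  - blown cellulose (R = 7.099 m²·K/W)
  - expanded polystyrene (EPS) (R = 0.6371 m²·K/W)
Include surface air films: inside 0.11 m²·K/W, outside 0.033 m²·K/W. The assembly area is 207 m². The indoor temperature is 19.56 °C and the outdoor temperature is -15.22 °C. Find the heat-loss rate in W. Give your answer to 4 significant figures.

911.2 W

0.01083/0.4868 = 0.022247
R_total = 0.11 + 0.022247 + 7.099 + 0.6371 + 0.033 = 7.9013 m²·K/W
Q = A·ΔT/R = 207 × (19.56 − (-15.22)) / 7.9013 = 911.17 W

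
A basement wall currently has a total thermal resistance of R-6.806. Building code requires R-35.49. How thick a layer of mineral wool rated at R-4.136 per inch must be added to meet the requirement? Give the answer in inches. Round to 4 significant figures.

6.935 in

ΔR = 35.49 − 6.806 = 28.684 ft²·°F·h/BTU
L = ΔR / (R/in) = 28.684/4.136 = 6.9352 in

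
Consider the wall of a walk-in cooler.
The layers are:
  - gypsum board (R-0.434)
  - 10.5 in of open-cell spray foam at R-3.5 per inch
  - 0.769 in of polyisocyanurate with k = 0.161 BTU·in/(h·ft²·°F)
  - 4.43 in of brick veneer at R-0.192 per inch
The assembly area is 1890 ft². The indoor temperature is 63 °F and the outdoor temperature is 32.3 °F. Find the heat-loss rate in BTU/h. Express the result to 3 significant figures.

10.5 × 3.5 = 36.75
0.769/0.161 = 4.776
4.43 × 0.192 = 0.8506
R_total = 0.434 + 36.75 + 4.776 + 0.8506 = 42.81 ft²·°F·h/BTU
Q = A·ΔT/R = 1890 × (63 − 32.3) / 42.81 = 1355 BTU/h

1360 BTU/h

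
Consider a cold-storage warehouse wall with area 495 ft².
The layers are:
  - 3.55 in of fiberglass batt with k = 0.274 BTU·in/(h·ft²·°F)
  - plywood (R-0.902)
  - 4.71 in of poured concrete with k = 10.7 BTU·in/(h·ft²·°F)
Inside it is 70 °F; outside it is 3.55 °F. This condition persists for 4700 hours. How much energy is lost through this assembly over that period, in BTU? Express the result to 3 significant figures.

3.55/0.274 = 12.96
4.71/10.7 = 0.4402
R_total = 12.96 + 0.902 + 0.4402 = 14.3 ft²·°F·h/BTU
Q = 495 × (70 − 3.55) / 14.3 = 2300 BTU/h
E = 2300 × 4700 = 10810000 BTU

10800000 BTU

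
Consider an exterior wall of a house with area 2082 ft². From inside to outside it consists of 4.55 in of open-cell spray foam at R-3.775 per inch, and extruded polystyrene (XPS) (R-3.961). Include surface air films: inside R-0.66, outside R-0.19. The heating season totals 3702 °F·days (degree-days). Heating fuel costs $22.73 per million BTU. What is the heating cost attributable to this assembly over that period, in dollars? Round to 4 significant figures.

191.2 dollars

4.55 × 3.775 = 17.176
R_total = 0.66 + 17.176 + 3.961 + 0.19 = 21.987 ft²·°F·h/BTU
E = A × HDD × 24 / R = 2082 × 3702 × 24 / 21.987 = 8413100 BTU
Cost = 8413100/10⁶ × 22.73 = $191.23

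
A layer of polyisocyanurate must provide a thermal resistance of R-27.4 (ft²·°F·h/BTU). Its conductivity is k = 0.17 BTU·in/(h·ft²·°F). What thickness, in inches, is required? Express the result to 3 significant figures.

4.66 in

L = R × k = 27.4 × 0.17 = 4.658 in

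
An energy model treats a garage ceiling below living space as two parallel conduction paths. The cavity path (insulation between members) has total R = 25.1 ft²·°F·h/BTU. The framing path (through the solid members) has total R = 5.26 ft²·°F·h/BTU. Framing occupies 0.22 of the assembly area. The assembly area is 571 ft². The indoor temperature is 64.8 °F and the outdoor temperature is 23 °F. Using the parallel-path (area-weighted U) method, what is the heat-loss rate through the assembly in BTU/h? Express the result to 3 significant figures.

1740 BTU/h

U_eff = 0.78/25.1 + 0.22/5.26 = 0.03108 + 0.04183 = 0.0729
R_eff = 1/U_eff = 13.72 ft²·°F·h/BTU
Q = 571 × (64.8 − 23) / 13.72 = 1740 BTU/h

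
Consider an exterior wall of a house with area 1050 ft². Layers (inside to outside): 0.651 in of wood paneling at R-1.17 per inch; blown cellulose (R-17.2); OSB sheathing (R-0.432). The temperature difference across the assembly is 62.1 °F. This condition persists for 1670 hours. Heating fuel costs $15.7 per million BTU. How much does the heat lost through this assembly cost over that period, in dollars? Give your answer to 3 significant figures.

0.651 × 1.17 = 0.7617
R_total = 0.7617 + 17.2 + 0.432 = 18.39 ft²·°F·h/BTU
Q = 1050 × 62.1 / 18.39 = 3545 BTU/h
E = 3545 × 1670 = 5920000 BTU
Cost = 5920000/10⁶ × 15.7 = $92.95

92.9 dollars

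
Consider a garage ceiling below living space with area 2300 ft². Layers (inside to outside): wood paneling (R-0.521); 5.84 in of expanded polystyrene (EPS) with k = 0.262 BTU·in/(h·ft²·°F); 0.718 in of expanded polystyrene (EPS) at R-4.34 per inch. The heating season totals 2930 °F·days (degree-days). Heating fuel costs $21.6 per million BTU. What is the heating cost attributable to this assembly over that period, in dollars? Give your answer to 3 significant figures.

5.84/0.262 = 22.29
0.718 × 4.34 = 3.116
R_total = 0.521 + 22.29 + 3.116 = 25.93 ft²·°F·h/BTU
E = A × HDD × 24 / R = 2300 × 2930 × 24 / 25.93 = 6238000 BTU
Cost = 6238000/10⁶ × 21.6 = $134.7

135 dollars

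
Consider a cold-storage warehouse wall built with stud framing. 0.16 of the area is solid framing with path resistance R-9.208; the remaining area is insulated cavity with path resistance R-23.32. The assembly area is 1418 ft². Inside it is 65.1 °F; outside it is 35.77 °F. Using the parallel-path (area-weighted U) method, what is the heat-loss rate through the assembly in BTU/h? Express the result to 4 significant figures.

2221 BTU/h

U_eff = 0.84/23.32 + 0.16/9.208 = 0.036021 + 0.017376 = 0.053397
R_eff = 1/U_eff = 18.728 ft²·°F·h/BTU
Q = 1418 × (65.1 − 35.77) / 18.728 = 2220.8 BTU/h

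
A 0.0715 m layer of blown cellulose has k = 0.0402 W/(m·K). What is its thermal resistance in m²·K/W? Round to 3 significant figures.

R = L/k = 0.0715/0.0402 = 1.779 m²·K/W

1.78 m²·K/W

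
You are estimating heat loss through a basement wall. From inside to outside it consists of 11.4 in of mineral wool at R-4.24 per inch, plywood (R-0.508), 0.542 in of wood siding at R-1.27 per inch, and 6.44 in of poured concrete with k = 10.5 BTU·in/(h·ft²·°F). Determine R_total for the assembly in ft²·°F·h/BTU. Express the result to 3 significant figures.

50.1 ft²·°F·h/BTU

11.4 × 4.24 = 48.34
0.542 × 1.27 = 0.6883
6.44/10.5 = 0.6133
R_total = 48.34 + 0.508 + 0.6883 + 0.6133 = 50.15 ft²·°F·h/BTU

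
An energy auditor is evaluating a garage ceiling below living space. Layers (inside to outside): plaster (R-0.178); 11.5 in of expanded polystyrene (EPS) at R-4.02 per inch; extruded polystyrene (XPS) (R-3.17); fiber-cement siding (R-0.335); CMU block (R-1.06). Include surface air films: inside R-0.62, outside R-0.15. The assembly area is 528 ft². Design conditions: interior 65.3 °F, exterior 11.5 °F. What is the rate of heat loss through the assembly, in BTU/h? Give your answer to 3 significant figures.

11.5 × 4.02 = 46.23
R_total = 0.62 + 0.178 + 46.23 + 3.17 + 0.335 + 1.06 + 0.15 = 51.74 ft²·°F·h/BTU
Q = A·ΔT/R = 528 × (65.3 − 11.5) / 51.74 = 549 BTU/h

549 BTU/h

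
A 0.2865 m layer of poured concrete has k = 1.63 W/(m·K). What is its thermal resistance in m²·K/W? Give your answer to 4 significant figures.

R = L/k = 0.2865/1.63 = 0.17577 m²·K/W

0.1758 m²·K/W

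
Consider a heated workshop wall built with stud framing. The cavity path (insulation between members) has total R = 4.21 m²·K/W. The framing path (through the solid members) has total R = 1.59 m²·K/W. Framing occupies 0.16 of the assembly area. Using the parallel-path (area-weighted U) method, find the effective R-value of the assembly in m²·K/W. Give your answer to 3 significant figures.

3.33 m²·K/W

U_eff = 0.84/4.21 + 0.16/1.59 = 0.1995 + 0.1006 = 0.3002
R_eff = 1/U_eff = 3.332 m²·K/W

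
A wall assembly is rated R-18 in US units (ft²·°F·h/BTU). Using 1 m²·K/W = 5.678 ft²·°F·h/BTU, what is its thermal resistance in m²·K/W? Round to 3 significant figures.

3.17 m²·K/W

R_SI = 18/5.678 = 3.17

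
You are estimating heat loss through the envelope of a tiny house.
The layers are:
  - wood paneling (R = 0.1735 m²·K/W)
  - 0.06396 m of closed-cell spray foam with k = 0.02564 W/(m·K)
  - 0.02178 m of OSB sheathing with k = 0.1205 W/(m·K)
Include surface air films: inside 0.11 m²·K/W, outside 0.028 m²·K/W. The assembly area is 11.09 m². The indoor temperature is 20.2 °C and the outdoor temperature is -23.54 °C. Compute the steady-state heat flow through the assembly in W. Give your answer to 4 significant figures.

162.4 W

0.06396/0.02564 = 2.4945
0.02178/0.1205 = 0.18075
R_total = 0.11 + 0.1735 + 2.4945 + 0.18075 + 0.028 = 2.9868 m²·K/W
Q = A·ΔT/R = 11.09 × (20.2 − (-23.54)) / 2.9868 = 162.41 W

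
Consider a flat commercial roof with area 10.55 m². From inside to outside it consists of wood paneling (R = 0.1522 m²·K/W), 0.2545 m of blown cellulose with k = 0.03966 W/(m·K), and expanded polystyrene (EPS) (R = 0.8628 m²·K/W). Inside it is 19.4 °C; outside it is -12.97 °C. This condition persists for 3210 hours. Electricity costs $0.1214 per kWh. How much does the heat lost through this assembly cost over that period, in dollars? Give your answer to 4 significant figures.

17.91 dollars

0.2545/0.03966 = 6.417
R_total = 0.1522 + 6.417 + 0.8628 = 7.432 m²·K/W
Q = 10.55 × (19.4 − (-12.97)) / 7.432 = 45.95 W
E = 45.95 W × 3210 h / 1000 = 147.5 kWh
Cost = 147.5 × 0.1214 = $17.906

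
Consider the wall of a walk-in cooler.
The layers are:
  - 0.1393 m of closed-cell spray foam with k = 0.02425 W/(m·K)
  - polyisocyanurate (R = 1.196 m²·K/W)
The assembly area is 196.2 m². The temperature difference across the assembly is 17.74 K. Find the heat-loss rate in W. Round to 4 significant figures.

0.1393/0.02425 = 5.7443
R_total = 5.7443 + 1.196 = 6.9403 m²·K/W
Q = A·ΔT/R = 196.2 × 17.74 / 6.9403 = 501.5 W

501.5 W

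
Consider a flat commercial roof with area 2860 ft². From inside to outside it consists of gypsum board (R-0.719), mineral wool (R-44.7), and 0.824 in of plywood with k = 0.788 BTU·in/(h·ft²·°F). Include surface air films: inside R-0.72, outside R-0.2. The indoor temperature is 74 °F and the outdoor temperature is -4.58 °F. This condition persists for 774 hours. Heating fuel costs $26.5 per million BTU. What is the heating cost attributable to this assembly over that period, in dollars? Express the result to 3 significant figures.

0.824/0.788 = 1.046
R_total = 0.72 + 0.719 + 44.7 + 1.046 + 0.2 = 47.38 ft²·°F·h/BTU
Q = 2860 × (74 − (-4.58)) / 47.38 = 4743 BTU/h
E = 4743 × 774 = 3671000 BTU
Cost = 3671000/10⁶ × 26.5 = $97.28

97.3 dollars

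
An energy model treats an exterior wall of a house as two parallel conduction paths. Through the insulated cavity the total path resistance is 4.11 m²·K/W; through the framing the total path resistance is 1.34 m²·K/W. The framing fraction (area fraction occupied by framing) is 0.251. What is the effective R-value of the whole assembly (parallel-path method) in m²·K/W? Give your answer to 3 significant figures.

2.71 m²·K/W

U_eff = 0.749/4.11 + 0.251/1.34 = 0.1822 + 0.1873 = 0.3696
R_eff = 1/U_eff = 2.706 m²·K/W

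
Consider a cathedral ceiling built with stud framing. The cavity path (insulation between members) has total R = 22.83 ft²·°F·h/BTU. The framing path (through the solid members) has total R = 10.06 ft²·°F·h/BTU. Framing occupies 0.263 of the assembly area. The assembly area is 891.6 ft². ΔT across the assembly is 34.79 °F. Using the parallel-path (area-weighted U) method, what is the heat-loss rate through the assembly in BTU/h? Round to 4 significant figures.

1812 BTU/h

U_eff = 0.737/22.83 + 0.263/10.06 = 0.032282 + 0.026143 = 0.058425
R_eff = 1/U_eff = 17.116 ft²·°F·h/BTU
Q = 891.6 × 34.79 / 17.116 = 1812.3 BTU/h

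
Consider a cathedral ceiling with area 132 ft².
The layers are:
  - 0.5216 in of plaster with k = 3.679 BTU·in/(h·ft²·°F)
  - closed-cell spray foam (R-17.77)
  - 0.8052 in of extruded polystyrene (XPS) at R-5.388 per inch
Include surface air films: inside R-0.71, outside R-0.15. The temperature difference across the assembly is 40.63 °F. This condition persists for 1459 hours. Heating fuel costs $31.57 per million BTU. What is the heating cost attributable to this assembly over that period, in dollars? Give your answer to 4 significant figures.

10.69 dollars

0.5216/3.679 = 0.14178
0.8052 × 5.388 = 4.3384
R_total = 0.71 + 0.14178 + 17.77 + 4.3384 + 0.15 = 23.11 ft²·°F·h/BTU
Q = 132 × 40.63 / 23.11 = 232.07 BTU/h
E = 232.07 × 1459 = 338590 BTU
Cost = 338590/10⁶ × 31.57 = $10.689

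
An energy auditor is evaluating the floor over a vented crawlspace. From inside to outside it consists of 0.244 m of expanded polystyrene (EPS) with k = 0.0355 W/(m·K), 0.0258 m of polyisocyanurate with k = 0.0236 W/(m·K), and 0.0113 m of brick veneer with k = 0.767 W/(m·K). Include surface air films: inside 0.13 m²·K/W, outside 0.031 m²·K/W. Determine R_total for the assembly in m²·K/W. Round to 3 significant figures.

8.14 m²·K/W

0.244/0.0355 = 6.873
0.0258/0.0236 = 1.093
0.0113/0.767 = 0.01473
R_total = 0.13 + 6.873 + 1.093 + 0.01473 + 0.031 = 8.142 m²·K/W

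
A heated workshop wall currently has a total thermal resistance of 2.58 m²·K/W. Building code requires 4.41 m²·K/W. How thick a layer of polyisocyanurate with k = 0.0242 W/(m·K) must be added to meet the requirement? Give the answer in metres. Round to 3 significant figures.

0.0443 m

ΔR = 4.41 − 2.58 = 1.83 m²·K/W
L = ΔR × k = 1.83 × 0.0242 = 0.04429 m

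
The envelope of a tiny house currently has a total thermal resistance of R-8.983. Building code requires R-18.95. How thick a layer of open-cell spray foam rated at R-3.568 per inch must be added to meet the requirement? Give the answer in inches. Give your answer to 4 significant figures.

2.793 in

ΔR = 18.95 − 8.983 = 9.967 ft²·°F·h/BTU
L = ΔR / (R/in) = 9.967/3.568 = 2.7934 in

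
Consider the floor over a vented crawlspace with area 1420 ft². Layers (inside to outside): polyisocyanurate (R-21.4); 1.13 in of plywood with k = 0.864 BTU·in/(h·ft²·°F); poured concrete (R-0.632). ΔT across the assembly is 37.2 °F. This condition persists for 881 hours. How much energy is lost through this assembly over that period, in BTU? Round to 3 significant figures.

1.13/0.864 = 1.308
R_total = 21.4 + 1.308 + 0.632 = 23.34 ft²·°F·h/BTU
Q = 1420 × 37.2 / 23.34 = 2263 BTU/h
E = 2263 × 881 = 1994000 BTU

1990000 BTU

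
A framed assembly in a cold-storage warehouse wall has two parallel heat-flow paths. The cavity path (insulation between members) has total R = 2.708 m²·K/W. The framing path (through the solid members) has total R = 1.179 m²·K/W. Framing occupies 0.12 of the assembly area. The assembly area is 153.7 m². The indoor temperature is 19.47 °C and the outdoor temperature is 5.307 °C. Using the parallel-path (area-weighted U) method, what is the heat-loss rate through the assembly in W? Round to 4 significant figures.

U_eff = 0.88/2.708 + 0.12/1.179 = 0.32496 + 0.10178 = 0.42674
R_eff = 1/U_eff = 2.3433 m²·K/W
Q = 153.7 × (19.47 − 5.307) / 2.3433 = 928.96 W

929.0 W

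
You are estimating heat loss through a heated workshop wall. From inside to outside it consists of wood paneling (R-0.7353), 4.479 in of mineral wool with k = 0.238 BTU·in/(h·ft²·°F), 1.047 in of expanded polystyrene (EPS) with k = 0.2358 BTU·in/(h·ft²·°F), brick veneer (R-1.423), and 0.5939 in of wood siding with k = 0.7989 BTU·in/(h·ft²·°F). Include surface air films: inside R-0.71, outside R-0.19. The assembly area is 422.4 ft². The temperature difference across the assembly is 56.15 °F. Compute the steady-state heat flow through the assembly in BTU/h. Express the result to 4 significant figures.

876.4 BTU/h

4.479/0.238 = 18.819
1.047/0.2358 = 4.4402
0.5939/0.7989 = 0.7434
R_total = 0.71 + 0.7353 + 18.819 + 4.4402 + 1.423 + 0.7434 + 0.19 = 27.061 ft²·°F·h/BTU
Q = A·ΔT/R = 422.4 × 56.15 / 27.061 = 876.45 BTU/h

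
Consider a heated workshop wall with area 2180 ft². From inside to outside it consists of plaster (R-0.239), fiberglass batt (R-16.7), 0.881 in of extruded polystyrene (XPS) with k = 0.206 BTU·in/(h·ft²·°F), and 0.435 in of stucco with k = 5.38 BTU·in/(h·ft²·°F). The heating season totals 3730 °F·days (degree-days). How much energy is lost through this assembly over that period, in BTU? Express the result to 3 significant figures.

9160000 BTU

0.881/0.206 = 4.277
0.435/5.38 = 0.08086
R_total = 0.239 + 16.7 + 4.277 + 0.08086 = 21.3 ft²·°F·h/BTU
E = A × HDD × 24 / R = 2180 × 3730 × 24 / 21.3 = 9164000 BTU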